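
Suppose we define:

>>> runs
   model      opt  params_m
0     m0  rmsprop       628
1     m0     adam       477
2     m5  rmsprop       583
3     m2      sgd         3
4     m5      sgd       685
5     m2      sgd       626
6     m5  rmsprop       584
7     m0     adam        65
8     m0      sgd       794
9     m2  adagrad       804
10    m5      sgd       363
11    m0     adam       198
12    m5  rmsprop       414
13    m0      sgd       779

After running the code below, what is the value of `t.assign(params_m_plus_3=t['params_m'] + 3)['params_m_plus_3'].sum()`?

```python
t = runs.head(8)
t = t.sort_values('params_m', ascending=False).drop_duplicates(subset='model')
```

take first 8 rows:
  model      opt  params_m
0    m0  rmsprop       628
1    m0     adam       477
2    m5  rmsprop       583
3    m2      sgd         3
4    m5      sgd       685
5    m2      sgd       626
6    m5  rmsprop       584
7    m0     adam        65
sort by params_m descending:
  model      opt  params_m
4    m5      sgd       685
0    m0  rmsprop       628
5    m2      sgd       626
6    m5  rmsprop       584
2    m5  rmsprop       583
1    m0     adam       477
7    m0     adam        65
3    m2      sgd         3
drop duplicate model (keep=first):
  model      opt  params_m
4    m5      sgd       685
0    m0  rmsprop       628
5    m2      sgd       626
add column params_m_plus_3 = t['params_m'] + 3:
  model      opt  params_m  params_m_plus_3
4    m5      sgd       685              688
0    m0  rmsprop       628              631
5    m2      sgd       626              629
Reading off the sum of column 'params_m_plus_3', we get 1948.

1948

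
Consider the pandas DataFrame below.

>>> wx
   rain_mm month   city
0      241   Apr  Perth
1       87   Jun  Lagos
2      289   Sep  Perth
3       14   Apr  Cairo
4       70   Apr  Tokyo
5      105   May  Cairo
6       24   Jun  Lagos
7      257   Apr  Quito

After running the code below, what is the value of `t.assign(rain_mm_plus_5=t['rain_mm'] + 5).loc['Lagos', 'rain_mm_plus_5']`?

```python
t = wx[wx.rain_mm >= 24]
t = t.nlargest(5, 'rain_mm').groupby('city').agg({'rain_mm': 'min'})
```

92

filter rows where rain_mm >= 24:
   rain_mm month   city
0      241   Apr  Perth
1       87   Jun  Lagos
2      289   Sep  Perth
4       70   Apr  Tokyo
5      105   May  Cairo
6       24   Jun  Lagos
7      257   Apr  Quito
take 5 rows with largest rain_mm:
   rain_mm month   city
2      289   Sep  Perth
7      257   Apr  Quito
0      241   Apr  Perth
5      105   May  Cairo
1       87   Jun  Lagos
group by city, min of rain_mm:
       rain_mm
city          
Cairo      105
Lagos       87
Perth      241
Quito      257
add column rain_mm_plus_5 = t['rain_mm'] + 5:
       rain_mm  rain_mm_plus_5
city                          
Cairo      105             110
Lagos       87              92
Perth      241             246
Quito      257             262
The value at row 'Lagos', column 'rain_mm_plus_5' is 92.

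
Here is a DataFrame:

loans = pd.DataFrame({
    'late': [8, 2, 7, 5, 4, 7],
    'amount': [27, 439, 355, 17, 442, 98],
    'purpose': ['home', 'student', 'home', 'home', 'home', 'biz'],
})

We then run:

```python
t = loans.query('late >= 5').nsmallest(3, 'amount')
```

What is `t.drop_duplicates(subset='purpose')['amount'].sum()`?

115

filter rows where late >= 5:
   late  amount purpose
0     8      27    home
2     7     355    home
3     5      17    home
5     7      98     biz
take 3 rows with smallest amount:
   late  amount purpose
3     5      17    home
0     8      27    home
5     7      98     biz
drop duplicate purpose (keep=first):
   late  amount purpose
3     5      17    home
5     7      98     biz
Finally, sum of column 'amount' = 115.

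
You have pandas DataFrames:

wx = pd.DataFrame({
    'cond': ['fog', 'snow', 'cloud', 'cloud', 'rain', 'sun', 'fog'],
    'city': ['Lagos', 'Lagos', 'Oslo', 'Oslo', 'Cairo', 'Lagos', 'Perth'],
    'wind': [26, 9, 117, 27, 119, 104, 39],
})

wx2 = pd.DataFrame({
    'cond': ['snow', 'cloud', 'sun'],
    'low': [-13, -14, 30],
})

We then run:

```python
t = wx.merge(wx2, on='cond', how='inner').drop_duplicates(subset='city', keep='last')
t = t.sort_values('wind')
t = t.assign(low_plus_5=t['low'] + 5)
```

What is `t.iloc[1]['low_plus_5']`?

35

merge on 'cond' (how='inner') → 4 rows:
    cond   city  wind  low
0   snow  Lagos     9  -13
1  cloud   Oslo   117  -14
2  cloud   Oslo    27  -14
3    sun  Lagos   104   30
drop duplicate city (keep=last):
    cond   city  wind  low
2  cloud   Oslo    27  -14
3    sun  Lagos   104   30
sort by wind:
    cond   city  wind  low
2  cloud   Oslo    27  -14
3    sun  Lagos   104   30
add column low_plus_5 = t['low'] + 5:
    cond   city  wind  low  low_plus_5
2  cloud   Oslo    27  -14          -9
3    sun  Lagos   104   30          35
Taking the value at position 1, column 'low_plus_5' gives 35.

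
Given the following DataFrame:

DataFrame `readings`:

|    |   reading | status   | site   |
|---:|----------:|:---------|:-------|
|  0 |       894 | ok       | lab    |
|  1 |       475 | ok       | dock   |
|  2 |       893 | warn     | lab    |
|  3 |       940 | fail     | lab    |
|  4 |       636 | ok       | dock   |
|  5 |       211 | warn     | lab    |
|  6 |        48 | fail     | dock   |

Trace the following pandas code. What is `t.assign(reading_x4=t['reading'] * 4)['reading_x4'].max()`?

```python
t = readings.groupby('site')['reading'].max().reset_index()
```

3760

group by site, max of reading:
site
dock    636
lab     940
Name: reading, dtype: int64
reset_index():
   site  reading
0  dock      636
1   lab      940
add column reading_x4 = t['reading'] * 4:
   site  reading  reading_x4
0  dock      636        2544
1   lab      940        3760
Finally, max of column 'reading_x4' = 3760.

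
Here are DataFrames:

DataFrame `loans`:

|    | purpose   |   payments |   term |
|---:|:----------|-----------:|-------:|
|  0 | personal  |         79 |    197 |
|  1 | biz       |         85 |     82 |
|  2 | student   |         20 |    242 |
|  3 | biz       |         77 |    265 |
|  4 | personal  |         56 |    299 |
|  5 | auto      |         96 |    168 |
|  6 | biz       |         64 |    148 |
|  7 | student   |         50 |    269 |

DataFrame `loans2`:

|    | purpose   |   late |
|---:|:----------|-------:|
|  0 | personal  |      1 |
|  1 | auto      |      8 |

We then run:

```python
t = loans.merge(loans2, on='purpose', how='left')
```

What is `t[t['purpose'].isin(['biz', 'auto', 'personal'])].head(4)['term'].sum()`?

merge on 'purpose' (how='left') → 8 rows:
    purpose  payments  term  late
0  personal        79   197   1.0
1       biz        85    82   NaN
2   student        20   242   NaN
3       biz        77   265   NaN
4  personal        56   299   1.0
5      auto        96   168   8.0
6       biz        64   148   NaN
7   student        50   269   NaN
filter rows where purpose in ['biz', 'auto', 'personal']:
    purpose  payments  term  late
0  personal        79   197   1.0
1       biz        85    82   NaN
3       biz        77   265   NaN
4  personal        56   299   1.0
5      auto        96   168   8.0
6       biz        64   148   NaN
take first 4 rows:
    purpose  payments  term  late
0  personal        79   197   1.0
1       biz        85    82   NaN
3       biz        77   265   NaN
4  personal        56   299   1.0

843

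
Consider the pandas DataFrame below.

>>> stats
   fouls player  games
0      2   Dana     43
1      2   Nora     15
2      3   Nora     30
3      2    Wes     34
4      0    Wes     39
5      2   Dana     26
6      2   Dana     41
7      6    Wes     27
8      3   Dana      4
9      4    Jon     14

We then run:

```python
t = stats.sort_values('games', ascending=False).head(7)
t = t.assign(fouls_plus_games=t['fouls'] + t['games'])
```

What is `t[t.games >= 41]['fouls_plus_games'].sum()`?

88

sort by games descending:
   fouls player  games
0      2   Dana     43
6      2   Dana     41
4      0    Wes     39
3      2    Wes     34
2      3   Nora     30
7      6    Wes     27
5      2   Dana     26
1      2   Nora     15
9      4    Jon     14
8      3   Dana      4
take first 7 rows:
   fouls player  games
0      2   Dana     43
6      2   Dana     41
4      0    Wes     39
3      2    Wes     34
2      3   Nora     30
7      6    Wes     27
5      2   Dana     26
add column fouls_plus_games = t['fouls'] + t['games']:
   fouls player  games  fouls_plus_games
0      2   Dana     43                45
6      2   Dana     41                43
4      0    Wes     39                39
3      2    Wes     34                36
2      3   Nora     30                33
7      6    Wes     27                33
5      2   Dana     26                28
filter rows where games >= 41:
   fouls player  games  fouls_plus_games
0      2   Dana     43                45
6      2   Dana     41                43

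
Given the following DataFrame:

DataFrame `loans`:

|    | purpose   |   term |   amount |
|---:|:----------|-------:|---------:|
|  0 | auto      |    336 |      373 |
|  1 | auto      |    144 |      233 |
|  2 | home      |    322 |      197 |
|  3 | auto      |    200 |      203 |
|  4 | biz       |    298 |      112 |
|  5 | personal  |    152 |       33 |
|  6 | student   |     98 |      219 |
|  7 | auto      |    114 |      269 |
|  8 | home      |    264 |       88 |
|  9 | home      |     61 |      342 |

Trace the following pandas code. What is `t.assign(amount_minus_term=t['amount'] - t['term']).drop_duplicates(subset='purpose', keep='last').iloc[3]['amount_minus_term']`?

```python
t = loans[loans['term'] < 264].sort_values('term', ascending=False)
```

filter rows where term < 264:
    purpose  term  amount
1      auto   144     233
3      auto   200     203
5  personal   152      33
6   student    98     219
7      auto   114     269
9      home    61     342
sort by term descending:
    purpose  term  amount
3      auto   200     203
5  personal   152      33
1      auto   144     233
7      auto   114     269
6   student    98     219
9      home    61     342
add column amount_minus_term = t['amount'] - t['term']:
    purpose  term  amount  amount_minus_term
3      auto   200     203                  3
5  personal   152      33               -119
1      auto   144     233                 89
7      auto   114     269                155
6   student    98     219                121
9      home    61     342                281
drop duplicate purpose (keep=last):
    purpose  term  amount  amount_minus_term
5  personal   152      33               -119
7      auto   114     269                155
6   student    98     219                121
9      home    61     342                281
Hence 281.

281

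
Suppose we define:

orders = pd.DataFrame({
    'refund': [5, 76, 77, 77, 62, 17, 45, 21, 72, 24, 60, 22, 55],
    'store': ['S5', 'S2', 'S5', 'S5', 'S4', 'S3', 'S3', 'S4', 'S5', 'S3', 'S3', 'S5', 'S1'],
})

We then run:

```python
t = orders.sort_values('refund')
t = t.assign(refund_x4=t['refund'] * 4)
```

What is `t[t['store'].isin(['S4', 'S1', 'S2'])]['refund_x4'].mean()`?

214.0

sort by refund:
    refund store
0        5    S5
5       17    S3
7       21    S4
11      22    S5
9       24    S3
6       45    S3
12      55    S1
10      60    S3
4       62    S4
8       72    S5
1       76    S2
2       77    S5
3       77    S5
add column refund_x4 = t['refund'] * 4:
    refund store  refund_x4
0        5    S5         20
5       17    S3         68
7       21    S4         84
11      22    S5         88
9       24    S3         96
6       45    S3        180
12      55    S1        220
10      60    S3        240
4       62    S4        248
8       72    S5        288
1       76    S2        304
2       77    S5        308
3       77    S5        308
filter rows where store in ['S4', 'S1', 'S2']:
    refund store  refund_x4
7       21    S4         84
12      55    S1        220
4       62    S4        248
1       76    S2        304
Taking the mean of column 'refund_x4' gives 214.0.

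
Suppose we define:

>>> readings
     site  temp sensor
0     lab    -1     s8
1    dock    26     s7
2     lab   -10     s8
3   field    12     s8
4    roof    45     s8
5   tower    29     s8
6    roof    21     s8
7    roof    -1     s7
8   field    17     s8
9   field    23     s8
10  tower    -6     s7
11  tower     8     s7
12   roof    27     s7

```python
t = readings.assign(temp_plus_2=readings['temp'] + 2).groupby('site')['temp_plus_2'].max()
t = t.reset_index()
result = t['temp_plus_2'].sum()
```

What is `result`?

132

add column temp_plus_2 = readings['temp'] + 2:
     site  temp sensor  temp_plus_2
0     lab    -1     s8            1
1    dock    26     s7           28
2     lab   -10     s8           -8
3   field    12     s8           14
4    roof    45     s8           47
5   tower    29     s8           31
6    roof    21     s8           23
7    roof    -1     s7            1
8   field    17     s8           19
9   field    23     s8           25
10  tower    -6     s7           -4
11  tower     8     s7           10
12   roof    27     s7           29
group by site, max of temp_plus_2:
site
dock     28
field    25
lab       1
roof     47
tower    31
Name: temp_plus_2, dtype: int64
reset_index():
    site  temp_plus_2
0   dock           28
1  field           25
2    lab            1
3   roof           47
4  tower           31
So sum() = 132.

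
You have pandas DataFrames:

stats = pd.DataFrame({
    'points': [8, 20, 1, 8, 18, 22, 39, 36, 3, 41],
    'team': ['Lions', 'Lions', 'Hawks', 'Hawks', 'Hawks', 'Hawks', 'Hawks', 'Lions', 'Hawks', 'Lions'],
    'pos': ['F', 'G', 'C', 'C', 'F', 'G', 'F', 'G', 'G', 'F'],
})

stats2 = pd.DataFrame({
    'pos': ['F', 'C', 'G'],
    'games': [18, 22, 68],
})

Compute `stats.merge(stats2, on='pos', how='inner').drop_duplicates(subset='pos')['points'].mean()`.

merge on 'pos' (how='inner') → 10 rows:
   points   team pos  games
0       8  Lions   F     18
1      20  Lions   G     68
2       1  Hawks   C     22
3       8  Hawks   C     22
4      18  Hawks   F     18
5      22  Hawks   G     68
6      39  Hawks   F     18
7      36  Lions   G     68
8       3  Hawks   G     68
9      41  Lions   F     18
drop duplicate pos (keep=first):
   points   team pos  games
0       8  Lions   F     18
1      20  Lions   G     68
2       1  Hawks   C     22
mean of column 'points' → 9.66666666667

9.66666666667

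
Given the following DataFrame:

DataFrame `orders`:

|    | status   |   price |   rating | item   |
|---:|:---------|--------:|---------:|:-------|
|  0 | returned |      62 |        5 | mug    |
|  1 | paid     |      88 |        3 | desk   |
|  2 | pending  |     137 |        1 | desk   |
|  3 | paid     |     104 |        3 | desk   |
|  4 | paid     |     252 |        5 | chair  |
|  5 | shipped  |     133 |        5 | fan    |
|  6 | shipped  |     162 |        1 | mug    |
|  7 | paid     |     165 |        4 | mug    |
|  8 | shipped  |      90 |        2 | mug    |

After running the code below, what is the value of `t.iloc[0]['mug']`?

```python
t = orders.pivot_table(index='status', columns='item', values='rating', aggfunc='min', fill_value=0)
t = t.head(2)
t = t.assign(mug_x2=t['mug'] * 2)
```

4

pivot: rows=status, cols=item, min(rating):
item      chair  desk  fan  mug
status                         
paid          5     3    0    4
pending       0     1    0    0
returned      0     0    0    5
shipped       0     0    5    1
take first 2 rows:
item     chair  desk  fan  mug
status                        
paid         5     3    0    4
pending      0     1    0    0
add column mug_x2 = t['mug'] * 2:
item     chair  desk  fan  mug  mug_x2
status                                
paid         5     3    0    4       8
pending      0     1    0    0       0
So iloc[0]['mug'] = 4.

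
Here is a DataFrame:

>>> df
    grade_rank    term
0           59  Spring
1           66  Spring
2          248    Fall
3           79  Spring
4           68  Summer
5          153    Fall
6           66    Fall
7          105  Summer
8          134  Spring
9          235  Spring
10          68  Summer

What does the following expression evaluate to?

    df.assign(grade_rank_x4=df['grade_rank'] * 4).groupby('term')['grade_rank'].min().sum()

add column grade_rank_x4 = df['grade_rank'] * 4:
    grade_rank    term  grade_rank_x4
0           59  Spring            236
1           66  Spring            264
2          248    Fall            992
3           79  Spring            316
4           68  Summer            272
5          153    Fall            612
6           66    Fall            264
7          105  Summer            420
8          134  Spring            536
9          235  Spring            940
10          68  Summer            272
group by term, min of grade_rank:
term
Fall      66
Spring    59
Summer    68
Name: grade_rank, dtype: int64

193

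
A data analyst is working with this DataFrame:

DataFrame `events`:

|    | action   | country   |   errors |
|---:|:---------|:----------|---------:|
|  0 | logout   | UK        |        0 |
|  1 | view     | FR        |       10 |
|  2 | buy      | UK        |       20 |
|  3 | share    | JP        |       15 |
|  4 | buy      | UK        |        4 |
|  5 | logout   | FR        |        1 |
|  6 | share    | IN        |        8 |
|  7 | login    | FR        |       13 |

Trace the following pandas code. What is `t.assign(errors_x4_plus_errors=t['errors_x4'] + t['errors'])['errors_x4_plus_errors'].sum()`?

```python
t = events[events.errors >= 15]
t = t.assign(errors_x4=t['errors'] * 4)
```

175

filter rows where errors >= 15:
  action country  errors
2    buy      UK      20
3  share      JP      15
add column errors_x4 = t['errors'] * 4:
  action country  errors  errors_x4
2    buy      UK      20         80
3  share      JP      15         60
add column errors_x4_plus_errors = t['errors_x4'] + t['errors']:
  action country  errors  errors_x4  errors_x4_plus_errors
2    buy      UK      20         80                    100
3  share      JP      15         60                     75
Reading off the sum of column 'errors_x4_plus_errors', we get 175.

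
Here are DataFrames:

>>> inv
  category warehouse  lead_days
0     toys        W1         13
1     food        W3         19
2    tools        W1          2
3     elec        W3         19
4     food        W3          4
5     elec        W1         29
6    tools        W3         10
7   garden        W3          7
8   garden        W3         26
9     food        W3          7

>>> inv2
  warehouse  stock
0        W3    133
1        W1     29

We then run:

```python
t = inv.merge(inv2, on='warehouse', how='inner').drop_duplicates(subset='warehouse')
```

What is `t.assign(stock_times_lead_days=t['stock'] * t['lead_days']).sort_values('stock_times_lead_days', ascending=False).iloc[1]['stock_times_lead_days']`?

merge on 'warehouse' (how='inner') → 10 rows:
  category warehouse  lead_days  stock
0     toys        W1         13     29
1     food        W3         19    133
2    tools        W1          2     29
3     elec        W3         19    133
4     food        W3          4    133
5     elec        W1         29     29
6    tools        W3         10    133
7   garden        W3          7    133
8   garden        W3         26    133
9     food        W3          7    133
drop duplicate warehouse (keep=first):
  category warehouse  lead_days  stock
0     toys        W1         13     29
1     food        W3         19    133
add column stock_times_lead_days = t['stock'] * t['lead_days']:
  category warehouse  lead_days  stock  stock_times_lead_days
0     toys        W1         13     29                    377
1     food        W3         19    133                   2527
sort by stock_times_lead_days descending:
  category warehouse  lead_days  stock  stock_times_lead_days
1     food        W3         19    133                   2527
0     toys        W1         13     29                    377
Hence 377.

377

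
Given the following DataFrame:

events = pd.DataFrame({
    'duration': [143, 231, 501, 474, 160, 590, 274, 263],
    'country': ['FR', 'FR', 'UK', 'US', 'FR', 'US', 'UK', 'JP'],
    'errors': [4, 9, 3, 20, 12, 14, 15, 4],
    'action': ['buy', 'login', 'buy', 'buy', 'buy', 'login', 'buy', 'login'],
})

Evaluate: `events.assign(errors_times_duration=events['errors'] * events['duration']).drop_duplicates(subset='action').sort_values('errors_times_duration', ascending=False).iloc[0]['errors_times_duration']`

add column errors_times_duration = events['errors'] * events['duration']:
   duration country  errors action  errors_times_duration
0       143      FR       4    buy                    572
1       231      FR       9  login                   2079
2       501      UK       3    buy                   1503
3       474      US      20    buy                   9480
4       160      FR      12    buy                   1920
5       590      US      14  login                   8260
6       274      UK      15    buy                   4110
7       263      JP       4  login                   1052
drop duplicate action (keep=first):
   duration country  errors action  errors_times_duration
0       143      FR       4    buy                    572
1       231      FR       9  login                   2079
sort by errors_times_duration descending:
   duration country  errors action  errors_times_duration
1       231      FR       9  login                   2079
0       143      FR       4    buy                    572

2079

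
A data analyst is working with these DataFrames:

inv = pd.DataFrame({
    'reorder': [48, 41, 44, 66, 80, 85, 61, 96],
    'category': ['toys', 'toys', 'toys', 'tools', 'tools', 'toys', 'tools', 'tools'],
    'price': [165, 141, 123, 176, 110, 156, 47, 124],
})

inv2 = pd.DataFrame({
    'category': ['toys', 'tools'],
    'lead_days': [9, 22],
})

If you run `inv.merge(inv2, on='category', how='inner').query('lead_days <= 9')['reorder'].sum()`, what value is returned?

merge on 'category' (how='inner') → 8 rows:
   reorder category  price  lead_days
0       48     toys    165          9
1       41     toys    141          9
2       44     toys    123          9
3       66    tools    176         22
4       80    tools    110         22
5       85     toys    156          9
6       61    tools     47         22
7       96    tools    124         22
filter rows where lead_days <= 9:
   reorder category  price  lead_days
0       48     toys    165          9
1       41     toys    141          9
2       44     toys    123          9
5       85     toys    156          9

218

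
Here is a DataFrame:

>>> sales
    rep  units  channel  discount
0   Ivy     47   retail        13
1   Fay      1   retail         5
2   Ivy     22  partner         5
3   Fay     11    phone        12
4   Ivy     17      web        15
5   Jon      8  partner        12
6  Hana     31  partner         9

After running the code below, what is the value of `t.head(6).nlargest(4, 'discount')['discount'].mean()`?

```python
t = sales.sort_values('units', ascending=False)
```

sort by units descending:
    rep  units  channel  discount
0   Ivy     47   retail        13
6  Hana     31  partner         9
2   Ivy     22  partner         5
4   Ivy     17      web        15
3   Fay     11    phone        12
5   Jon      8  partner        12
1   Fay      1   retail         5
take first 6 rows:
    rep  units  channel  discount
0   Ivy     47   retail        13
6  Hana     31  partner         9
2   Ivy     22  partner         5
4   Ivy     17      web        15
3   Fay     11    phone        12
5   Jon      8  partner        12
take 4 rows with largest discount:
   rep  units  channel  discount
4  Ivy     17      web        15
0  Ivy     47   retail        13
3  Fay     11    phone        12
5  Jon      8  partner        12
Finally, mean of column 'discount' = 13.0.

13.0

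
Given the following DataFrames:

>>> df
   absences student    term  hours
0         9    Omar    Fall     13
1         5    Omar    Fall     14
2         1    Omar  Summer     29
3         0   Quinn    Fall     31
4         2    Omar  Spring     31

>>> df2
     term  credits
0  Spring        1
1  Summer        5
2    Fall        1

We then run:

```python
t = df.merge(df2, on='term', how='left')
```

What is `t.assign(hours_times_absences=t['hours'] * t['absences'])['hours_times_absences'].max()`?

merge on 'term' (how='left') → 5 rows:
   absences student    term  hours  credits
0         9    Omar    Fall     13        1
1         5    Omar    Fall     14        1
2         1    Omar  Summer     29        5
3         0   Quinn    Fall     31        1
4         2    Omar  Spring     31        1
add column hours_times_absences = t['hours'] * t['absences']:
   absences student    term  hours  credits  hours_times_absences
0         9    Omar    Fall     13        1                   117
1         5    Omar    Fall     14        1                    70
2         1    Omar  Summer     29        5                    29
3         0   Quinn    Fall     31        1                     0
4         2    Omar  Spring     31        1                    62
Then the max of column 'hours_times_absences': 117

117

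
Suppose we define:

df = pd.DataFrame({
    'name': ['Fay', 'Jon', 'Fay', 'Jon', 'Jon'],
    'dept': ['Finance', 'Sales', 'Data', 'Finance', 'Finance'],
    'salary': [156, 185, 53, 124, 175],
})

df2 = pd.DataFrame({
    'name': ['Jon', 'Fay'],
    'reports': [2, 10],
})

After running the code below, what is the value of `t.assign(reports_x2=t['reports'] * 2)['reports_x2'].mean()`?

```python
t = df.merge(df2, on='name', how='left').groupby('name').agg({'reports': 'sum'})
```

26.0

merge on 'name' (how='left') → 5 rows:
  name     dept  salary  reports
0  Fay  Finance     156       10
1  Jon    Sales     185        2
2  Fay     Data      53       10
3  Jon  Finance     124        2
4  Jon  Finance     175        2
group by name, sum of reports:
      reports
name         
Fay        20
Jon         6
add column reports_x2 = t['reports'] * 2:
      reports  reports_x2
name                     
Fay        20          40
Jon         6          12
mean of column 'reports_x2' → 26.0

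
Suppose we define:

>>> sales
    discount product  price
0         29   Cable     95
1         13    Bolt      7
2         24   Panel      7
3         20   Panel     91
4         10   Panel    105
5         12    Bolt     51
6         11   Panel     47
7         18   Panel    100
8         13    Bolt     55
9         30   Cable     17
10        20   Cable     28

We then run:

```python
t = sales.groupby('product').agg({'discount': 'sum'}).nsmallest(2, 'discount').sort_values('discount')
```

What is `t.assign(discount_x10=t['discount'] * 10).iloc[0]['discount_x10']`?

group by product, sum of discount:
         discount
product          
Bolt           38
Cable          79
Panel          83
take 2 rows with smallest discount:
         discount
product          
Bolt           38
Cable          79
sort by discount:
         discount
product          
Bolt           38
Cable          79
add column discount_x10 = t['discount'] * 10:
         discount  discount_x10
product                        
Bolt           38           380
Cable          79           790

380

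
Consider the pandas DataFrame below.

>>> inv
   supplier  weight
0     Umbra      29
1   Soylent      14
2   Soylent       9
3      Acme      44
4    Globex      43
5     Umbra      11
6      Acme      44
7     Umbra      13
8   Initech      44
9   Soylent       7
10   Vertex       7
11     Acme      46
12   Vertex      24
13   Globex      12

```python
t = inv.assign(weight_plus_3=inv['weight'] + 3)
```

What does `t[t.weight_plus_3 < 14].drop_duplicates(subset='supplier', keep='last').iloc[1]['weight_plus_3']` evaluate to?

add column weight_plus_3 = inv['weight'] + 3:
   supplier  weight  weight_plus_3
0     Umbra      29             32
1   Soylent      14             17
2   Soylent       9             12
3      Acme      44             47
4    Globex      43             46
5     Umbra      11             14
6      Acme      44             47
7     Umbra      13             16
8   Initech      44             47
9   Soylent       7             10
10   Vertex       7             10
11     Acme      46             49
12   Vertex      24             27
13   Globex      12             15
filter rows where weight_plus_3 < 14:
   supplier  weight  weight_plus_3
2   Soylent       9             12
9   Soylent       7             10
10   Vertex       7             10
drop duplicate supplier (keep=last):
   supplier  weight  weight_plus_3
9   Soylent       7             10
10   Vertex       7             10

10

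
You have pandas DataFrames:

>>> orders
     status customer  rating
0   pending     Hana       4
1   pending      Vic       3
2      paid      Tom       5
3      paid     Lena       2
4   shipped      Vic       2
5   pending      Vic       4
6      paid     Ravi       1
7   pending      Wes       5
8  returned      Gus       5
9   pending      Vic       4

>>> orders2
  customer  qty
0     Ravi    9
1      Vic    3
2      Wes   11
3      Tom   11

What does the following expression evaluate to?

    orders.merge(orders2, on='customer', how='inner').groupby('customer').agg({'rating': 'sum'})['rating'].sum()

merge on 'customer' (how='inner') → 7 rows:
    status customer  rating  qty
0  pending      Vic       3    3
1     paid      Tom       5   11
2  shipped      Vic       2    3
3  pending      Vic       4    3
4     paid     Ravi       1    9
5  pending      Wes       5   11
6  pending      Vic       4    3
group by customer, sum of rating:
          rating
customer        
Ravi           1
Tom            5
Vic           13
Wes            5
The sum of column 'rating' is 24.

24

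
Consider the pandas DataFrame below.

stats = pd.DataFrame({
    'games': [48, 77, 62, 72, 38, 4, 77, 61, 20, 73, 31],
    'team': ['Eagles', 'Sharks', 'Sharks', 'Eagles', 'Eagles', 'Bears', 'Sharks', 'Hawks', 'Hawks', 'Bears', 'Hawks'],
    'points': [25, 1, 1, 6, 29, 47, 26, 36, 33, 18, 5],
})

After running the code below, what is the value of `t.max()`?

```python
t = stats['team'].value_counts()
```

3

value_counts of team:
team
Eagles    3
Sharks    3
Hawks     3
Bears     2
Name: count, dtype: int64
Taking the max of the resulting series gives 3.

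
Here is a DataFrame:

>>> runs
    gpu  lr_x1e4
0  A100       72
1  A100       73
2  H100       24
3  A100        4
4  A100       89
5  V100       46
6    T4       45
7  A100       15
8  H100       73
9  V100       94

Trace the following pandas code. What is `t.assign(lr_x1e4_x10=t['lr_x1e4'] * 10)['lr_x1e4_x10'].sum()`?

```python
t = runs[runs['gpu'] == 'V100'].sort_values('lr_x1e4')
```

filter rows where gpu == 'V100':
    gpu  lr_x1e4
5  V100       46
9  V100       94
sort by lr_x1e4:
    gpu  lr_x1e4
5  V100       46
9  V100       94
add column lr_x1e4_x10 = t['lr_x1e4'] * 10:
    gpu  lr_x1e4  lr_x1e4_x10
5  V100       46          460
9  V100       94          940
The sum of column 'lr_x1e4_x10' is 1400.

1400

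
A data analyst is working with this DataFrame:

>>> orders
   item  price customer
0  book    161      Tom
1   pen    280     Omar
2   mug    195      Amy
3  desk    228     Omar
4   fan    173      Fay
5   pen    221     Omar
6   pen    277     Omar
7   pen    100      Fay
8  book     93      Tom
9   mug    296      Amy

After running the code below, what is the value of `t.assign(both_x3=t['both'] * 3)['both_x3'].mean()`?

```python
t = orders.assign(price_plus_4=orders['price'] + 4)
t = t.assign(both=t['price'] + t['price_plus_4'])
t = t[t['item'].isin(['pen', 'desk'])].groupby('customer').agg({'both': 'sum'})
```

add column price_plus_4 = orders['price'] + 4:
   item  price customer  price_plus_4
0  book    161      Tom           165
1   pen    280     Omar           284
2   mug    195      Amy           199
3  desk    228     Omar           232
4   fan    173      Fay           177
5   pen    221     Omar           225
6   pen    277     Omar           281
7   pen    100      Fay           104
8  book     93      Tom            97
9   mug    296      Amy           300
add column both = t['price'] + t['price_plus_4']:
   item  price customer  price_plus_4  both
0  book    161      Tom           165   326
1   pen    280     Omar           284   564
2   mug    195      Amy           199   394
3  desk    228     Omar           232   460
4   fan    173      Fay           177   350
5   pen    221     Omar           225   446
6   pen    277     Omar           281   558
7   pen    100      Fay           104   204
8  book     93      Tom            97   190
9   mug    296      Amy           300   596
filter rows where item in ['pen', 'desk']:
   item  price customer  price_plus_4  both
1   pen    280     Omar           284   564
3  desk    228     Omar           232   460
5   pen    221     Omar           225   446
6   pen    277     Omar           281   558
7   pen    100      Fay           104   204
group by customer, sum of both:
          both
customer      
Fay        204
Omar      2028
add column both_x3 = t['both'] * 3:
          both  both_x3
customer               
Fay        204      612
Omar      2028     6084

3348.0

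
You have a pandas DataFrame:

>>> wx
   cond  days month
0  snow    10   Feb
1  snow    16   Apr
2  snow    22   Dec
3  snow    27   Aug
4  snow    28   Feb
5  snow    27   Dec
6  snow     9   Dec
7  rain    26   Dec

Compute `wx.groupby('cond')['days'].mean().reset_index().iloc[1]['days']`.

19.8571428571

group by cond, mean of days:
cond
rain    26.000000
snow    19.857143
Name: days, dtype: float64
reset_index():
   cond       days
0  rain  26.000000
1  snow  19.857143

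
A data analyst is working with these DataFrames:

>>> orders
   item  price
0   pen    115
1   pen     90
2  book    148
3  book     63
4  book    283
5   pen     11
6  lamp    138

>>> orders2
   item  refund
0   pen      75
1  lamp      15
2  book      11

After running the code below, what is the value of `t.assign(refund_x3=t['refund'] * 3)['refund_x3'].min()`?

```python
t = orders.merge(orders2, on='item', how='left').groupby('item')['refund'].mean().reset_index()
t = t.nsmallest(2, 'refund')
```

33.0

merge on 'item' (how='left') → 7 rows:
   item  price  refund
0   pen    115      75
1   pen     90      75
2  book    148      11
3  book     63      11
4  book    283      11
5   pen     11      75
6  lamp    138      15
group by item, mean of refund:
item
book    11.0
lamp    15.0
pen     75.0
Name: refund, dtype: float64
reset_index():
   item  refund
0  book    11.0
1  lamp    15.0
2   pen    75.0
take 2 rows with smallest refund:
   item  refund
0  book    11.0
1  lamp    15.0
add column refund_x3 = t['refund'] * 3:
   item  refund  refund_x3
0  book    11.0       33.0
1  lamp    15.0       45.0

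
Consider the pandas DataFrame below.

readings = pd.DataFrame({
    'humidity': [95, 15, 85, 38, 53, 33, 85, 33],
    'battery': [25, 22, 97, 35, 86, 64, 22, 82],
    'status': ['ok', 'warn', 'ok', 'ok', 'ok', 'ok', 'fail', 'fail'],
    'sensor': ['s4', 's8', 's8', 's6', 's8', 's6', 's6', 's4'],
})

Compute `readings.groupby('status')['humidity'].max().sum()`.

195

group by status, max of humidity:
status
fail    85
ok      95
warn    15
Name: humidity, dtype: int64
Finally, sum of the resulting series = 195.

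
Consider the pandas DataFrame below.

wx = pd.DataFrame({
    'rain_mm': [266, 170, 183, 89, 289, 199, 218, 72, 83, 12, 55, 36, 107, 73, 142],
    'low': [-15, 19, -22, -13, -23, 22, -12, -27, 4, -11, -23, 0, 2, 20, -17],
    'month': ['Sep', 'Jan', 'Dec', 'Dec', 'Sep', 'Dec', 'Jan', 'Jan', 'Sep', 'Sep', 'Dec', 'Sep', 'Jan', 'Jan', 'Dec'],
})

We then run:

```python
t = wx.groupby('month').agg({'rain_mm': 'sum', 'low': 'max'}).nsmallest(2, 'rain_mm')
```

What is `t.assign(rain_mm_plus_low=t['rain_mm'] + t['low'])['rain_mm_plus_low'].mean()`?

group by month: sum(rain_mm), max(low):
       rain_mm  low
month              
Dec        668   22
Jan        640   20
Sep        686    4
take 2 rows with smallest rain_mm:
       rain_mm  low
month              
Jan        640   20
Dec        668   22
add column rain_mm_plus_low = t['rain_mm'] + t['low']:
       rain_mm  low  rain_mm_plus_low
month                                
Jan        640   20               660
Dec        668   22               690
Then the mean of column 'rain_mm_plus_low': 675.0

675.0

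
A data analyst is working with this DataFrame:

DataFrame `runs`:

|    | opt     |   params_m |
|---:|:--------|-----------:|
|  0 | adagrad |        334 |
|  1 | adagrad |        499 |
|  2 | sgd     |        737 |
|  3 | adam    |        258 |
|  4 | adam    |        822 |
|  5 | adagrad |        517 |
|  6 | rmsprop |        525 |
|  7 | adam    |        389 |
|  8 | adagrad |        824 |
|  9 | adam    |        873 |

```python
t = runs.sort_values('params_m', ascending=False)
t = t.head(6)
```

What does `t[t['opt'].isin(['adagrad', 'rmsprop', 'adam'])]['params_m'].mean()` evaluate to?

712.2

sort by params_m descending:
       opt  params_m
9     adam       873
8  adagrad       824
4     adam       822
2      sgd       737
6  rmsprop       525
5  adagrad       517
1  adagrad       499
7     adam       389
0  adagrad       334
3     adam       258
take first 6 rows:
       opt  params_m
9     adam       873
8  adagrad       824
4     adam       822
2      sgd       737
6  rmsprop       525
5  adagrad       517
filter rows where opt in ['adagrad', 'rmsprop', 'adam']:
       opt  params_m
9     adam       873
8  adagrad       824
4     adam       822
6  rmsprop       525
5  adagrad       517
mean of column 'params_m' → 712.2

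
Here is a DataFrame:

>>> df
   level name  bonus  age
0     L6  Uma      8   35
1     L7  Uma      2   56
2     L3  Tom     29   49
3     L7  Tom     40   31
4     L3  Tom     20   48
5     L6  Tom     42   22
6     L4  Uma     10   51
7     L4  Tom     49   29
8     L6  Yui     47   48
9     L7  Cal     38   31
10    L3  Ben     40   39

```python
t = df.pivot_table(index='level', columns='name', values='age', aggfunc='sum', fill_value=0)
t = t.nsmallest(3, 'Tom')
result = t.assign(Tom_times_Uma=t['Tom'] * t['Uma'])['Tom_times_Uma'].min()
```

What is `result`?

pivot: rows=level, cols=name, sum(age):
name   Ben  Cal  Tom  Uma  Yui
level                         
L3      39    0   97    0    0
L4       0    0   29   51    0
L6       0    0   22   35   48
L7       0   31   31   56    0
take 3 rows with smallest Tom:
name   Ben  Cal  Tom  Uma  Yui
level                         
L6       0    0   22   35   48
L4       0    0   29   51    0
L7       0   31   31   56    0
add column Tom_times_Uma = t['Tom'] * t['Uma']:
name   Ben  Cal  Tom  Uma  Yui  Tom_times_Uma
level                                        
L6       0    0   22   35   48            770
L4       0    0   29   51    0           1479
L7       0   31   31   56    0           1736
So min() = 770.

770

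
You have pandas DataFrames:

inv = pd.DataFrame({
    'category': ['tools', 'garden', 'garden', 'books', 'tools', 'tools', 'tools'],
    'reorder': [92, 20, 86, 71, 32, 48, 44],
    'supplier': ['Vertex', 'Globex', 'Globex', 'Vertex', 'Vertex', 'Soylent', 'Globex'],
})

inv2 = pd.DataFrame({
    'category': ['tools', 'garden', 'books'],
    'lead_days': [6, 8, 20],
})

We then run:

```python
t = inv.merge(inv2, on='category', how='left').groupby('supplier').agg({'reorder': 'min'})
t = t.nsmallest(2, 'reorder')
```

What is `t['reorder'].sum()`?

merge on 'category' (how='left') → 7 rows:
  category  reorder supplier  lead_days
0    tools       92   Vertex          6
1   garden       20   Globex          8
2   garden       86   Globex          8
3    books       71   Vertex         20
4    tools       32   Vertex          6
5    tools       48  Soylent          6
6    tools       44   Globex          6
group by supplier, min of reorder:
          reorder
supplier         
Globex         20
Soylent        48
Vertex         32
take 2 rows with smallest reorder:
          reorder
supplier         
Globex         20
Vertex         32
So sum() = 52.

52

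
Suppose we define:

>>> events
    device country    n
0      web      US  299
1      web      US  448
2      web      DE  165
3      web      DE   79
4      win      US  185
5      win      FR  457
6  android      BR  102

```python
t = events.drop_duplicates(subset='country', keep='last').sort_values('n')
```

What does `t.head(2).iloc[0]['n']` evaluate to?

79

drop duplicate country (keep=last):
    device country    n
3      web      DE   79
4      win      US  185
5      win      FR  457
6  android      BR  102
sort by n:
    device country    n
3      web      DE   79
6  android      BR  102
4      win      US  185
5      win      FR  457
take first 2 rows:
    device country    n
3      web      DE   79
6  android      BR  102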